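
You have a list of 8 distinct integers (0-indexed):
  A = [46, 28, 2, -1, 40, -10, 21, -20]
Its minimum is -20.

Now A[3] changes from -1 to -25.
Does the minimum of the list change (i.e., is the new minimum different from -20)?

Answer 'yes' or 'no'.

Old min = -20
Change: A[3] -1 -> -25
Changed element was NOT the min; min changes only if -25 < -20.
New min = -25; changed? yes

Answer: yes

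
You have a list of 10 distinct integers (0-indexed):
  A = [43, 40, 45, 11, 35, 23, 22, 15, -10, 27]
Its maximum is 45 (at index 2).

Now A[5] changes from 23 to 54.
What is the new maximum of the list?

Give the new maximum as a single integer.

Answer: 54

Derivation:
Old max = 45 (at index 2)
Change: A[5] 23 -> 54
Changed element was NOT the old max.
  New max = max(old_max, new_val) = max(45, 54) = 54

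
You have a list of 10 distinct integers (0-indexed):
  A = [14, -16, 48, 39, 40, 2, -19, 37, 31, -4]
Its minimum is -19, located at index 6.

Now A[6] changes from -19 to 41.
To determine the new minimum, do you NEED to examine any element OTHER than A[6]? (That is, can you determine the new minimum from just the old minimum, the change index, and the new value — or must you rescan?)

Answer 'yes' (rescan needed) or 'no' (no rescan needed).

Old min = -19 at index 6
Change at index 6: -19 -> 41
Index 6 WAS the min and new value 41 > old min -19. Must rescan other elements to find the new min.
Needs rescan: yes

Answer: yes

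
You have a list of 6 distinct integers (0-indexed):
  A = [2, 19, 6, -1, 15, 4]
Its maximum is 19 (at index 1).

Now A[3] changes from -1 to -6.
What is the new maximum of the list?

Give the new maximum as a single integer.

Answer: 19

Derivation:
Old max = 19 (at index 1)
Change: A[3] -1 -> -6
Changed element was NOT the old max.
  New max = max(old_max, new_val) = max(19, -6) = 19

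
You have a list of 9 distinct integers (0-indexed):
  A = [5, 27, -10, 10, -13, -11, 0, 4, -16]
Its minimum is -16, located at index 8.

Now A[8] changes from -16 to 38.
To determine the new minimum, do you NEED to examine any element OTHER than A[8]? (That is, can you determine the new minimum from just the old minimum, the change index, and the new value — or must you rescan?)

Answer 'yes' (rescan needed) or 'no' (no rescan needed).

Answer: yes

Derivation:
Old min = -16 at index 8
Change at index 8: -16 -> 38
Index 8 WAS the min and new value 38 > old min -16. Must rescan other elements to find the new min.
Needs rescan: yes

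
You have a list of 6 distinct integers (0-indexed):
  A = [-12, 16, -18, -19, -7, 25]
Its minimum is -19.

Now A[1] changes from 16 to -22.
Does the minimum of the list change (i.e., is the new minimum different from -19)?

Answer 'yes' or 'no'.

Old min = -19
Change: A[1] 16 -> -22
Changed element was NOT the min; min changes only if -22 < -19.
New min = -22; changed? yes

Answer: yes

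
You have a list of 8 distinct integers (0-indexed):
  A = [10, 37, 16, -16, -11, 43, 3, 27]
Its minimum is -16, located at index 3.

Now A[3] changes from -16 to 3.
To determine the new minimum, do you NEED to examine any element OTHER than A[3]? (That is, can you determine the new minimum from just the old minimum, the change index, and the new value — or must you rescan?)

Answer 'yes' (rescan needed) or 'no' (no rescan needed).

Answer: yes

Derivation:
Old min = -16 at index 3
Change at index 3: -16 -> 3
Index 3 WAS the min and new value 3 > old min -16. Must rescan other elements to find the new min.
Needs rescan: yes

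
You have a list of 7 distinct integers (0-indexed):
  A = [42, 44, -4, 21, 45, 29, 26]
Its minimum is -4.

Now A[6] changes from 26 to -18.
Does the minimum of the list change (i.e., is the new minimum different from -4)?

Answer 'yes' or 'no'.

Old min = -4
Change: A[6] 26 -> -18
Changed element was NOT the min; min changes only if -18 < -4.
New min = -18; changed? yes

Answer: yes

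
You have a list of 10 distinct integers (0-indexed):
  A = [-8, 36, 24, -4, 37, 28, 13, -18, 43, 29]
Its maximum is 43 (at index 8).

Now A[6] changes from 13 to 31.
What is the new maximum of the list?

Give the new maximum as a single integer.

Answer: 43

Derivation:
Old max = 43 (at index 8)
Change: A[6] 13 -> 31
Changed element was NOT the old max.
  New max = max(old_max, new_val) = max(43, 31) = 43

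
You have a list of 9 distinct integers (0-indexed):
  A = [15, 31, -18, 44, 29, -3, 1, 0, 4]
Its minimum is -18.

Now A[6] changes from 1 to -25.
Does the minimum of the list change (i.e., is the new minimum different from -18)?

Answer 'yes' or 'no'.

Answer: yes

Derivation:
Old min = -18
Change: A[6] 1 -> -25
Changed element was NOT the min; min changes only if -25 < -18.
New min = -25; changed? yes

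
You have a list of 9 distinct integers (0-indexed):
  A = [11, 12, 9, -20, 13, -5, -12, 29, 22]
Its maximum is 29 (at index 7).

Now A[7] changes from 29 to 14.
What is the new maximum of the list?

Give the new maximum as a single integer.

Old max = 29 (at index 7)
Change: A[7] 29 -> 14
Changed element WAS the max -> may need rescan.
  Max of remaining elements: 22
  New max = max(14, 22) = 22

Answer: 22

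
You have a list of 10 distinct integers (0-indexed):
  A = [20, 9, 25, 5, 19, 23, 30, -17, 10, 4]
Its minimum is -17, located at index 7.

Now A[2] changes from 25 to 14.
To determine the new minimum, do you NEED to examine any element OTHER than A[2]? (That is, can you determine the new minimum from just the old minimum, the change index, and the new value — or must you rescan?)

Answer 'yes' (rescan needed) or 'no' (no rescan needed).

Answer: no

Derivation:
Old min = -17 at index 7
Change at index 2: 25 -> 14
Index 2 was NOT the min. New min = min(-17, 14). No rescan of other elements needed.
Needs rescan: no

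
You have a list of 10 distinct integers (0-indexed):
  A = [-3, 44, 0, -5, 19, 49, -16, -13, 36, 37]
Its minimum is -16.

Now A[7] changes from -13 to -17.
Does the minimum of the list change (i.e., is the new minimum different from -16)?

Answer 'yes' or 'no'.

Old min = -16
Change: A[7] -13 -> -17
Changed element was NOT the min; min changes only if -17 < -16.
New min = -17; changed? yes

Answer: yes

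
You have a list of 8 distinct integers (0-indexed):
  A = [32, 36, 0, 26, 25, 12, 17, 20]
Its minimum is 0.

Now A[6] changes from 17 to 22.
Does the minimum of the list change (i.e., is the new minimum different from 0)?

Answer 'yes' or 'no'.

Answer: no

Derivation:
Old min = 0
Change: A[6] 17 -> 22
Changed element was NOT the min; min changes only if 22 < 0.
New min = 0; changed? no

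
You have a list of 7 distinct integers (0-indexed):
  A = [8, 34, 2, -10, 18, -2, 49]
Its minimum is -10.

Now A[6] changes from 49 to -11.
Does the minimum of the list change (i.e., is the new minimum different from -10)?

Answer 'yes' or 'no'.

Answer: yes

Derivation:
Old min = -10
Change: A[6] 49 -> -11
Changed element was NOT the min; min changes only if -11 < -10.
New min = -11; changed? yes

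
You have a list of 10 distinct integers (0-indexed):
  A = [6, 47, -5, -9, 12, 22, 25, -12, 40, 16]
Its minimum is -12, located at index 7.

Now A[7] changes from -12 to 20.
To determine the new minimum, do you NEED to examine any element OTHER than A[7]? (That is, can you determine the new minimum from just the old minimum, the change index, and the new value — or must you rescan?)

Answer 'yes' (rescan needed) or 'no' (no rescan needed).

Old min = -12 at index 7
Change at index 7: -12 -> 20
Index 7 WAS the min and new value 20 > old min -12. Must rescan other elements to find the new min.
Needs rescan: yes

Answer: yes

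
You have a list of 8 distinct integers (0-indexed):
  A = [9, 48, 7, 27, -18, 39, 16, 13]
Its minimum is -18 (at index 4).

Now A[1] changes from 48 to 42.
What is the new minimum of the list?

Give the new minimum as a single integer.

Answer: -18

Derivation:
Old min = -18 (at index 4)
Change: A[1] 48 -> 42
Changed element was NOT the old min.
  New min = min(old_min, new_val) = min(-18, 42) = -18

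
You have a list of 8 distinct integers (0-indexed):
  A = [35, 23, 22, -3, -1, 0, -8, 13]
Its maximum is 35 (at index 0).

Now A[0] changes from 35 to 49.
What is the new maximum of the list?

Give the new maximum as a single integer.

Answer: 49

Derivation:
Old max = 35 (at index 0)
Change: A[0] 35 -> 49
Changed element WAS the max -> may need rescan.
  Max of remaining elements: 23
  New max = max(49, 23) = 49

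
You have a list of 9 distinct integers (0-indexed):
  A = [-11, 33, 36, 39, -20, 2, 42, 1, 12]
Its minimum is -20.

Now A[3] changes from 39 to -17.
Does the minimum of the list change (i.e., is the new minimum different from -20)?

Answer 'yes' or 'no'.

Answer: no

Derivation:
Old min = -20
Change: A[3] 39 -> -17
Changed element was NOT the min; min changes only if -17 < -20.
New min = -20; changed? no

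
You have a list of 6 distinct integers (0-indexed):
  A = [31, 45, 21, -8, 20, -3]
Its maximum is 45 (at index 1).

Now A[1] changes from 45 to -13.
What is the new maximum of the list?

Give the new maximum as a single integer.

Old max = 45 (at index 1)
Change: A[1] 45 -> -13
Changed element WAS the max -> may need rescan.
  Max of remaining elements: 31
  New max = max(-13, 31) = 31

Answer: 31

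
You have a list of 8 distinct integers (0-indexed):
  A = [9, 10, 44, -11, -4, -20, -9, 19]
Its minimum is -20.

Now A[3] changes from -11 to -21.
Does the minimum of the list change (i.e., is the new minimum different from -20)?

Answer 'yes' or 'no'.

Old min = -20
Change: A[3] -11 -> -21
Changed element was NOT the min; min changes only if -21 < -20.
New min = -21; changed? yes

Answer: yes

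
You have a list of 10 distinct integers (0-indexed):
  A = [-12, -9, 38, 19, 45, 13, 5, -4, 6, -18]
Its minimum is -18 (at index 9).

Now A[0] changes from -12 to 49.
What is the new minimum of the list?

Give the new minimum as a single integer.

Answer: -18

Derivation:
Old min = -18 (at index 9)
Change: A[0] -12 -> 49
Changed element was NOT the old min.
  New min = min(old_min, new_val) = min(-18, 49) = -18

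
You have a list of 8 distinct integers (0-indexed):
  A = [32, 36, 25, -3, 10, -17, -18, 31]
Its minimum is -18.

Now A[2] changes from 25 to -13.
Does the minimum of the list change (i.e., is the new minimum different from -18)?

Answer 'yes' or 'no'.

Old min = -18
Change: A[2] 25 -> -13
Changed element was NOT the min; min changes only if -13 < -18.
New min = -18; changed? no

Answer: no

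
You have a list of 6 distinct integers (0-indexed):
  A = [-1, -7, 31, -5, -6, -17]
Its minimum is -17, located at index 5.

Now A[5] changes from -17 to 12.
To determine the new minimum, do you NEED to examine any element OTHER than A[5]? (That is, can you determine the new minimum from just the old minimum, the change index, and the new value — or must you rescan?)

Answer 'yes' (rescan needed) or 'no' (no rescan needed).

Answer: yes

Derivation:
Old min = -17 at index 5
Change at index 5: -17 -> 12
Index 5 WAS the min and new value 12 > old min -17. Must rescan other elements to find the new min.
Needs rescan: yes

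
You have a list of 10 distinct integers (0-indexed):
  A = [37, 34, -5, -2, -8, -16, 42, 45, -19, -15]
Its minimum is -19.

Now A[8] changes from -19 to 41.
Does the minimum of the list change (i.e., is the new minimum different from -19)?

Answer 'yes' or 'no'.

Answer: yes

Derivation:
Old min = -19
Change: A[8] -19 -> 41
Changed element was the min; new min must be rechecked.
New min = -16; changed? yes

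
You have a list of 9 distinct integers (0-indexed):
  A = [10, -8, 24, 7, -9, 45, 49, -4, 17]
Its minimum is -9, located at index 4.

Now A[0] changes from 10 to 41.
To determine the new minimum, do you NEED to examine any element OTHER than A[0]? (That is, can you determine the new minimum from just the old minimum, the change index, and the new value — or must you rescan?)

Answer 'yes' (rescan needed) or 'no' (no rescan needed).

Old min = -9 at index 4
Change at index 0: 10 -> 41
Index 0 was NOT the min. New min = min(-9, 41). No rescan of other elements needed.
Needs rescan: no

Answer: no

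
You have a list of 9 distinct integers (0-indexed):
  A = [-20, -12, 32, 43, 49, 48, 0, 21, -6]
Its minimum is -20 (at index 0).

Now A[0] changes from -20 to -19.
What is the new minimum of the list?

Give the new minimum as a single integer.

Old min = -20 (at index 0)
Change: A[0] -20 -> -19
Changed element WAS the min. Need to check: is -19 still <= all others?
  Min of remaining elements: -12
  New min = min(-19, -12) = -19

Answer: -19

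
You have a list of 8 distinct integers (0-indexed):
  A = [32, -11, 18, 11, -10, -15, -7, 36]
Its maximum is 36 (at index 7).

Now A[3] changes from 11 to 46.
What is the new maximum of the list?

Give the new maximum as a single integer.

Old max = 36 (at index 7)
Change: A[3] 11 -> 46
Changed element was NOT the old max.
  New max = max(old_max, new_val) = max(36, 46) = 46

Answer: 46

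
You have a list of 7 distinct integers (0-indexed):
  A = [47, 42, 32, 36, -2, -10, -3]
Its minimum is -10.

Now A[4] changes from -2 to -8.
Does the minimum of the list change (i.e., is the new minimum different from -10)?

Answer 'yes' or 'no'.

Answer: no

Derivation:
Old min = -10
Change: A[4] -2 -> -8
Changed element was NOT the min; min changes only if -8 < -10.
New min = -10; changed? no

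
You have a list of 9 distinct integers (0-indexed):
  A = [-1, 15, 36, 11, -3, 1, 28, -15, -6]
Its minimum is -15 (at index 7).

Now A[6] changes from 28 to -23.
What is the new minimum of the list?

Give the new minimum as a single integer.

Old min = -15 (at index 7)
Change: A[6] 28 -> -23
Changed element was NOT the old min.
  New min = min(old_min, new_val) = min(-15, -23) = -23

Answer: -23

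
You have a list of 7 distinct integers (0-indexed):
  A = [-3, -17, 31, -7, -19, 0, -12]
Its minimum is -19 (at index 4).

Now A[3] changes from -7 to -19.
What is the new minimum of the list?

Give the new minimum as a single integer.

Old min = -19 (at index 4)
Change: A[3] -7 -> -19
Changed element was NOT the old min.
  New min = min(old_min, new_val) = min(-19, -19) = -19

Answer: -19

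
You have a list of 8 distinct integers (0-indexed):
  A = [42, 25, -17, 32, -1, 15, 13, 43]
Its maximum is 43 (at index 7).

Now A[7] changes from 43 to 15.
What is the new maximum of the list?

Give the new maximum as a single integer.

Answer: 42

Derivation:
Old max = 43 (at index 7)
Change: A[7] 43 -> 15
Changed element WAS the max -> may need rescan.
  Max of remaining elements: 42
  New max = max(15, 42) = 42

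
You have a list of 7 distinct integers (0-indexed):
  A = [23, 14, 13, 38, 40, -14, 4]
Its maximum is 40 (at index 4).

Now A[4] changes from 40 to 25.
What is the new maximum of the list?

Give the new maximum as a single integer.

Answer: 38

Derivation:
Old max = 40 (at index 4)
Change: A[4] 40 -> 25
Changed element WAS the max -> may need rescan.
  Max of remaining elements: 38
  New max = max(25, 38) = 38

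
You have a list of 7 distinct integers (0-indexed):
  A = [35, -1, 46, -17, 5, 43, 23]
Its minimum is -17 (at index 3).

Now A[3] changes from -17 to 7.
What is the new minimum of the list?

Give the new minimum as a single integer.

Old min = -17 (at index 3)
Change: A[3] -17 -> 7
Changed element WAS the min. Need to check: is 7 still <= all others?
  Min of remaining elements: -1
  New min = min(7, -1) = -1

Answer: -1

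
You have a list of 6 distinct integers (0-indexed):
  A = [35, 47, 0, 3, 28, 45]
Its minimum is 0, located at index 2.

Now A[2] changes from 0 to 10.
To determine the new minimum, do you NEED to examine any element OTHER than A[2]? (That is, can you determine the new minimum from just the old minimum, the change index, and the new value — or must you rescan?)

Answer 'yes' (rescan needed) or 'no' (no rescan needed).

Answer: yes

Derivation:
Old min = 0 at index 2
Change at index 2: 0 -> 10
Index 2 WAS the min and new value 10 > old min 0. Must rescan other elements to find the new min.
Needs rescan: yes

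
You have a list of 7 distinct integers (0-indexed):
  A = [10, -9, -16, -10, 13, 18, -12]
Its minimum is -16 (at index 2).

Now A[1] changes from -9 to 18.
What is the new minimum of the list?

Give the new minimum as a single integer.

Old min = -16 (at index 2)
Change: A[1] -9 -> 18
Changed element was NOT the old min.
  New min = min(old_min, new_val) = min(-16, 18) = -16

Answer: -16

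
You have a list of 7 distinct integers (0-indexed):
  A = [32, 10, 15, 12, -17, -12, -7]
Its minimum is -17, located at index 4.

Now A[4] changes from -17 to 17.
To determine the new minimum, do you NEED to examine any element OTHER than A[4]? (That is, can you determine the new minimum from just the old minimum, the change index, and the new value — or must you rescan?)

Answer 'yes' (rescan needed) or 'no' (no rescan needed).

Old min = -17 at index 4
Change at index 4: -17 -> 17
Index 4 WAS the min and new value 17 > old min -17. Must rescan other elements to find the new min.
Needs rescan: yes

Answer: yes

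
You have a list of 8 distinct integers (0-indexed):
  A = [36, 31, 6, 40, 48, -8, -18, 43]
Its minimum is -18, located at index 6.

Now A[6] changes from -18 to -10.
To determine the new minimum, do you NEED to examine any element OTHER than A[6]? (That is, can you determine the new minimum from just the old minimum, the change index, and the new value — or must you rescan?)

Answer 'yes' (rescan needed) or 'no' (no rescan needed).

Old min = -18 at index 6
Change at index 6: -18 -> -10
Index 6 WAS the min and new value -10 > old min -18. Must rescan other elements to find the new min.
Needs rescan: yes

Answer: yes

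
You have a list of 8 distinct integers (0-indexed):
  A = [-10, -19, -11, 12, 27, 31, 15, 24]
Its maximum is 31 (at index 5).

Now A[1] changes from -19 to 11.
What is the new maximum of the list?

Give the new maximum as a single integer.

Old max = 31 (at index 5)
Change: A[1] -19 -> 11
Changed element was NOT the old max.
  New max = max(old_max, new_val) = max(31, 11) = 31

Answer: 31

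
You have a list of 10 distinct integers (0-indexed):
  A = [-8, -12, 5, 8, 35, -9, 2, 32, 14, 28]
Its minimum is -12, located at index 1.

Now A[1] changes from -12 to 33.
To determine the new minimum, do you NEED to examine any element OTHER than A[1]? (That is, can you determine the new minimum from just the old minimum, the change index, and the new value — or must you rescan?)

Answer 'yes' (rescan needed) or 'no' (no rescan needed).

Old min = -12 at index 1
Change at index 1: -12 -> 33
Index 1 WAS the min and new value 33 > old min -12. Must rescan other elements to find the new min.
Needs rescan: yes

Answer: yes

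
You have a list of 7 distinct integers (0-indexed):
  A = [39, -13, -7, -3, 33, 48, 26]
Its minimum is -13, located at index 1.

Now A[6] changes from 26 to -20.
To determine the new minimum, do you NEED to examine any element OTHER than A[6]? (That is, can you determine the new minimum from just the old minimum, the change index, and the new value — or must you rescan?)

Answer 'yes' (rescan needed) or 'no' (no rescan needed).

Answer: no

Derivation:
Old min = -13 at index 1
Change at index 6: 26 -> -20
Index 6 was NOT the min. New min = min(-13, -20). No rescan of other elements needed.
Needs rescan: no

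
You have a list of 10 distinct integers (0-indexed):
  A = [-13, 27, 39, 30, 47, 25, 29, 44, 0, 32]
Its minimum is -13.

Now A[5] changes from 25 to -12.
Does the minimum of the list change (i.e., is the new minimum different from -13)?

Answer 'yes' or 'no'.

Old min = -13
Change: A[5] 25 -> -12
Changed element was NOT the min; min changes only if -12 < -13.
New min = -13; changed? no

Answer: no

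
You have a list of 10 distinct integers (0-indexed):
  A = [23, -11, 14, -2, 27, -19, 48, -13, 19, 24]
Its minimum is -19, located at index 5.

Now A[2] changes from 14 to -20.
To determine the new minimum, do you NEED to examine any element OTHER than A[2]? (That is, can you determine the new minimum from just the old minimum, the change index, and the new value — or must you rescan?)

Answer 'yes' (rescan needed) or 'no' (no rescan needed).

Old min = -19 at index 5
Change at index 2: 14 -> -20
Index 2 was NOT the min. New min = min(-19, -20). No rescan of other elements needed.
Needs rescan: no

Answer: no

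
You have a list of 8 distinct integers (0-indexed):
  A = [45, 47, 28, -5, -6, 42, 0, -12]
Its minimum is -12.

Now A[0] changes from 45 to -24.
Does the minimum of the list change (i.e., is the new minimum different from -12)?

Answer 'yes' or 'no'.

Answer: yes

Derivation:
Old min = -12
Change: A[0] 45 -> -24
Changed element was NOT the min; min changes only if -24 < -12.
New min = -24; changed? yes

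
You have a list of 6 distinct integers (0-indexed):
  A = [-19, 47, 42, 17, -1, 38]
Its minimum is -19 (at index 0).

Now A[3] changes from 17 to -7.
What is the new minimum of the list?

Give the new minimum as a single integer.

Old min = -19 (at index 0)
Change: A[3] 17 -> -7
Changed element was NOT the old min.
  New min = min(old_min, new_val) = min(-19, -7) = -19

Answer: -19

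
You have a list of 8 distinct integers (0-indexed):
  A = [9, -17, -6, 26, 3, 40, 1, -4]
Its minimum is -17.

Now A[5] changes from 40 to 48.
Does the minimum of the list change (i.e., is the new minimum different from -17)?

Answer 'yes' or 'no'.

Answer: no

Derivation:
Old min = -17
Change: A[5] 40 -> 48
Changed element was NOT the min; min changes only if 48 < -17.
New min = -17; changed? no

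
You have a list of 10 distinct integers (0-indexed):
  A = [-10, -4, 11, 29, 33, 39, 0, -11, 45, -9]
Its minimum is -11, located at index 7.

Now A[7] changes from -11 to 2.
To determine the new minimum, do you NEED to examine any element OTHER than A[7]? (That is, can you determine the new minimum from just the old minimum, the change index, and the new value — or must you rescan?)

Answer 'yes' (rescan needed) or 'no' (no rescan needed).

Old min = -11 at index 7
Change at index 7: -11 -> 2
Index 7 WAS the min and new value 2 > old min -11. Must rescan other elements to find the new min.
Needs rescan: yes

Answer: yes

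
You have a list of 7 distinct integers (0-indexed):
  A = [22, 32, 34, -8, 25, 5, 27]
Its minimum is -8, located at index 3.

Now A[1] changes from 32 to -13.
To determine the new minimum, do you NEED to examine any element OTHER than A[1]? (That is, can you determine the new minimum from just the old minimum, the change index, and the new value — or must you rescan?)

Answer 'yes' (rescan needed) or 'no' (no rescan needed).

Old min = -8 at index 3
Change at index 1: 32 -> -13
Index 1 was NOT the min. New min = min(-8, -13). No rescan of other elements needed.
Needs rescan: no

Answer: no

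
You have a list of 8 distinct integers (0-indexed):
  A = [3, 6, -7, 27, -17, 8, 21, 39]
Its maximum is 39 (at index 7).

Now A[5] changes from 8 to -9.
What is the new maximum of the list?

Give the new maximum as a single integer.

Answer: 39

Derivation:
Old max = 39 (at index 7)
Change: A[5] 8 -> -9
Changed element was NOT the old max.
  New max = max(old_max, new_val) = max(39, -9) = 39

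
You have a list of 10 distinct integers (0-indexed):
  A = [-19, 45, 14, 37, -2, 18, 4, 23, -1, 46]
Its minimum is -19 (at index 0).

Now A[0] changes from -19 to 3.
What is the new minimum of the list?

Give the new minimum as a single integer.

Answer: -2

Derivation:
Old min = -19 (at index 0)
Change: A[0] -19 -> 3
Changed element WAS the min. Need to check: is 3 still <= all others?
  Min of remaining elements: -2
  New min = min(3, -2) = -2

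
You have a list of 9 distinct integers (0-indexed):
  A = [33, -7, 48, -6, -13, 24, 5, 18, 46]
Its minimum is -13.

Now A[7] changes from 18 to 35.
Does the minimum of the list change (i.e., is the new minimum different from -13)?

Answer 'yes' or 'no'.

Answer: no

Derivation:
Old min = -13
Change: A[7] 18 -> 35
Changed element was NOT the min; min changes only if 35 < -13.
New min = -13; changed? no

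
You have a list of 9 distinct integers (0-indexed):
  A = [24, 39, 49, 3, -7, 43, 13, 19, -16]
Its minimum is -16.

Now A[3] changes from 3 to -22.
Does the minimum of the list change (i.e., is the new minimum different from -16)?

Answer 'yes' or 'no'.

Old min = -16
Change: A[3] 3 -> -22
Changed element was NOT the min; min changes only if -22 < -16.
New min = -22; changed? yes

Answer: yes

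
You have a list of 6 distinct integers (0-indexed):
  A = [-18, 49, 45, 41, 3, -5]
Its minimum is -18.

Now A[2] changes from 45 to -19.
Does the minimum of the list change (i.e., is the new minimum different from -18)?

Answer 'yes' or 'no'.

Old min = -18
Change: A[2] 45 -> -19
Changed element was NOT the min; min changes only if -19 < -18.
New min = -19; changed? yes

Answer: yes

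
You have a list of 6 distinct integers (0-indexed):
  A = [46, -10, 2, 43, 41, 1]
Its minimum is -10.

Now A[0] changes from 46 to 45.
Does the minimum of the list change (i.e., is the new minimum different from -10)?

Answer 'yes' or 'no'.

Old min = -10
Change: A[0] 46 -> 45
Changed element was NOT the min; min changes only if 45 < -10.
New min = -10; changed? no

Answer: no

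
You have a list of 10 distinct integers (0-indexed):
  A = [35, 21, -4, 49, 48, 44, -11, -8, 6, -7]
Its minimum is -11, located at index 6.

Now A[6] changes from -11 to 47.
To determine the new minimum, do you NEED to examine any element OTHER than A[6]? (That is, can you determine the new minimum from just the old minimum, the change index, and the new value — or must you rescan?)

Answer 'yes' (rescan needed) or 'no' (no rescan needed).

Answer: yes

Derivation:
Old min = -11 at index 6
Change at index 6: -11 -> 47
Index 6 WAS the min and new value 47 > old min -11. Must rescan other elements to find the new min.
Needs rescan: yes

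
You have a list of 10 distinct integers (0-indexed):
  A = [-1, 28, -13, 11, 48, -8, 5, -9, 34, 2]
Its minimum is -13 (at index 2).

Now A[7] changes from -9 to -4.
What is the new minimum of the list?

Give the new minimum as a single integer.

Old min = -13 (at index 2)
Change: A[7] -9 -> -4
Changed element was NOT the old min.
  New min = min(old_min, new_val) = min(-13, -4) = -13

Answer: -13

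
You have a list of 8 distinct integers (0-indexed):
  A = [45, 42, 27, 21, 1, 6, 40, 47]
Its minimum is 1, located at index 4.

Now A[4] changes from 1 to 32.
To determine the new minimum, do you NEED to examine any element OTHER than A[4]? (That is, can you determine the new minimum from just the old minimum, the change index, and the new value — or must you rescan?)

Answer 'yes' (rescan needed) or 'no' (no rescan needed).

Old min = 1 at index 4
Change at index 4: 1 -> 32
Index 4 WAS the min and new value 32 > old min 1. Must rescan other elements to find the new min.
Needs rescan: yes

Answer: yes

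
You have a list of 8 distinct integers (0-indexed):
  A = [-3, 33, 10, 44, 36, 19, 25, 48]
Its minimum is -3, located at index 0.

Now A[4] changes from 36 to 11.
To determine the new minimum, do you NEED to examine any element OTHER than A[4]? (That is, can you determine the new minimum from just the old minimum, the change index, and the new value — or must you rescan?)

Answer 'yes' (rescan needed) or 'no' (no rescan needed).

Old min = -3 at index 0
Change at index 4: 36 -> 11
Index 4 was NOT the min. New min = min(-3, 11). No rescan of other elements needed.
Needs rescan: no

Answer: no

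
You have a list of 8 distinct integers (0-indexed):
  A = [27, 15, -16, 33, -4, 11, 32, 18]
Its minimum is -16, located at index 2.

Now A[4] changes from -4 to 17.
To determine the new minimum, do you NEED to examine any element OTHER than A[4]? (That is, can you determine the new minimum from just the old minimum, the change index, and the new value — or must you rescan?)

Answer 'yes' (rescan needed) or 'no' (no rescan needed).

Old min = -16 at index 2
Change at index 4: -4 -> 17
Index 4 was NOT the min. New min = min(-16, 17). No rescan of other elements needed.
Needs rescan: no

Answer: no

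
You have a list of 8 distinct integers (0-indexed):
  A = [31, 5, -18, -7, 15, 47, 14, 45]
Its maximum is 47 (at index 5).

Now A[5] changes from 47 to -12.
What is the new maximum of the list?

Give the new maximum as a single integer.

Answer: 45

Derivation:
Old max = 47 (at index 5)
Change: A[5] 47 -> -12
Changed element WAS the max -> may need rescan.
  Max of remaining elements: 45
  New max = max(-12, 45) = 45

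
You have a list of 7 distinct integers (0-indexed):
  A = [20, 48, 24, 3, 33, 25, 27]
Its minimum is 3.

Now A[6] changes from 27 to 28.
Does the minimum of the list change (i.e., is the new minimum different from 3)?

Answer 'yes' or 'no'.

Answer: no

Derivation:
Old min = 3
Change: A[6] 27 -> 28
Changed element was NOT the min; min changes only if 28 < 3.
New min = 3; changed? no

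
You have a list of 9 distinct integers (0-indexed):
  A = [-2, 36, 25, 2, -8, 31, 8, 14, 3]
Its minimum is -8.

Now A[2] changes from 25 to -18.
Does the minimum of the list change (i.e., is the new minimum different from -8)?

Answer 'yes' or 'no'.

Old min = -8
Change: A[2] 25 -> -18
Changed element was NOT the min; min changes only if -18 < -8.
New min = -18; changed? yes

Answer: yes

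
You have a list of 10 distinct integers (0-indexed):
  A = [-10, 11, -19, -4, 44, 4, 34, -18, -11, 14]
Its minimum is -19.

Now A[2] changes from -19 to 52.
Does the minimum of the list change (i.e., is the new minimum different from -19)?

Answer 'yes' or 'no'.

Old min = -19
Change: A[2] -19 -> 52
Changed element was the min; new min must be rechecked.
New min = -18; changed? yes

Answer: yes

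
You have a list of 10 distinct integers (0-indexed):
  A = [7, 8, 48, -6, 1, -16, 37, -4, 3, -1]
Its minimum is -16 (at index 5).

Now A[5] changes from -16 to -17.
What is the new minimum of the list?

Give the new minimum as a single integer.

Answer: -17

Derivation:
Old min = -16 (at index 5)
Change: A[5] -16 -> -17
Changed element WAS the min. Need to check: is -17 still <= all others?
  Min of remaining elements: -6
  New min = min(-17, -6) = -17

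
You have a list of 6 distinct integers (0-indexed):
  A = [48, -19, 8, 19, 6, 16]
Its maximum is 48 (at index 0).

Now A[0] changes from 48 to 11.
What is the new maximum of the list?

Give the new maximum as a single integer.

Old max = 48 (at index 0)
Change: A[0] 48 -> 11
Changed element WAS the max -> may need rescan.
  Max of remaining elements: 19
  New max = max(11, 19) = 19

Answer: 19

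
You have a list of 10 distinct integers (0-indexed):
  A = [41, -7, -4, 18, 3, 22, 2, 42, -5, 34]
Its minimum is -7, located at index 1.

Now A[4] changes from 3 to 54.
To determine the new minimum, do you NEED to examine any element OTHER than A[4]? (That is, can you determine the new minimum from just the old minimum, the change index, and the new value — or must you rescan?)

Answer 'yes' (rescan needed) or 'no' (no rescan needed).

Old min = -7 at index 1
Change at index 4: 3 -> 54
Index 4 was NOT the min. New min = min(-7, 54). No rescan of other elements needed.
Needs rescan: no

Answer: no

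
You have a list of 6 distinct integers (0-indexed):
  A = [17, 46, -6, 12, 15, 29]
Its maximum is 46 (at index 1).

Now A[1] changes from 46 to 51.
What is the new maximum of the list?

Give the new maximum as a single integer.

Old max = 46 (at index 1)
Change: A[1] 46 -> 51
Changed element WAS the max -> may need rescan.
  Max of remaining elements: 29
  New max = max(51, 29) = 51

Answer: 51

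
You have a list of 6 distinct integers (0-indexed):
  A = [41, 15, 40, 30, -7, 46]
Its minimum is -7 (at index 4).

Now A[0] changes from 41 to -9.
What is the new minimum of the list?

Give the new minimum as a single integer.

Answer: -9

Derivation:
Old min = -7 (at index 4)
Change: A[0] 41 -> -9
Changed element was NOT the old min.
  New min = min(old_min, new_val) = min(-7, -9) = -9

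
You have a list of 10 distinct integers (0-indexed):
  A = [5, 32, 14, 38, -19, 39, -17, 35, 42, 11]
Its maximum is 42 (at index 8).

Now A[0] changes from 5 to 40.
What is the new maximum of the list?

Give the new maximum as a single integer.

Answer: 42

Derivation:
Old max = 42 (at index 8)
Change: A[0] 5 -> 40
Changed element was NOT the old max.
  New max = max(old_max, new_val) = max(42, 40) = 42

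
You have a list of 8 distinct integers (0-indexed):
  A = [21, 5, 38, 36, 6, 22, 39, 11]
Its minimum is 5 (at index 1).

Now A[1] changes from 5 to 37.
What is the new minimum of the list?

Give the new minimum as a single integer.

Old min = 5 (at index 1)
Change: A[1] 5 -> 37
Changed element WAS the min. Need to check: is 37 still <= all others?
  Min of remaining elements: 6
  New min = min(37, 6) = 6

Answer: 6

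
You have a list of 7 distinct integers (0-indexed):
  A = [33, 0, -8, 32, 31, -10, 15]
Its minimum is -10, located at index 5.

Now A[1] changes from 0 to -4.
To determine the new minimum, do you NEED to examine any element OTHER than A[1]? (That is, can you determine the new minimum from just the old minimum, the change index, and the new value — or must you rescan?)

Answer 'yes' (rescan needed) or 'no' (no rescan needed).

Answer: no

Derivation:
Old min = -10 at index 5
Change at index 1: 0 -> -4
Index 1 was NOT the min. New min = min(-10, -4). No rescan of other elements needed.
Needs rescan: no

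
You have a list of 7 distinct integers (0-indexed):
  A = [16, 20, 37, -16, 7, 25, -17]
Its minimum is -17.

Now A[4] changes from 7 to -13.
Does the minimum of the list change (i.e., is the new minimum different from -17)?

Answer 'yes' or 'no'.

Answer: no

Derivation:
Old min = -17
Change: A[4] 7 -> -13
Changed element was NOT the min; min changes only if -13 < -17.
New min = -17; changed? no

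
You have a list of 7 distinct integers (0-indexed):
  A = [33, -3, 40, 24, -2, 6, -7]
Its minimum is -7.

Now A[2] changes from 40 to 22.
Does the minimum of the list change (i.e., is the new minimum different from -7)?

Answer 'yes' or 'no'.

Answer: no

Derivation:
Old min = -7
Change: A[2] 40 -> 22
Changed element was NOT the min; min changes only if 22 < -7.
New min = -7; changed? no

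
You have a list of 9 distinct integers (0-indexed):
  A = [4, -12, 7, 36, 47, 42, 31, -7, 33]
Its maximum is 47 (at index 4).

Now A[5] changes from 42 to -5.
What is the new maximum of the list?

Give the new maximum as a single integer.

Answer: 47

Derivation:
Old max = 47 (at index 4)
Change: A[5] 42 -> -5
Changed element was NOT the old max.
  New max = max(old_max, new_val) = max(47, -5) = 47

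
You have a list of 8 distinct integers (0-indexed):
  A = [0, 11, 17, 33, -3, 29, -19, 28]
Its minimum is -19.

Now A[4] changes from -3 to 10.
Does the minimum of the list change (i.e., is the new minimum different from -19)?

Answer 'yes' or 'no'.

Answer: no

Derivation:
Old min = -19
Change: A[4] -3 -> 10
Changed element was NOT the min; min changes only if 10 < -19.
New min = -19; changed? no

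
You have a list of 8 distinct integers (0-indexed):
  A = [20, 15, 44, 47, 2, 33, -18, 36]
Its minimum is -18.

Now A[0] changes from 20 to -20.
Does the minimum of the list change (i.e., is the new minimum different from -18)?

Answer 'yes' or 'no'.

Old min = -18
Change: A[0] 20 -> -20
Changed element was NOT the min; min changes only if -20 < -18.
New min = -20; changed? yes

Answer: yes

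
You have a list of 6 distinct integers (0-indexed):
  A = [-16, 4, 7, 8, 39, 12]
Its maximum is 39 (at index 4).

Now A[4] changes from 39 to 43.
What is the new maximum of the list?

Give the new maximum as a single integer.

Old max = 39 (at index 4)
Change: A[4] 39 -> 43
Changed element WAS the max -> may need rescan.
  Max of remaining elements: 12
  New max = max(43, 12) = 43

Answer: 43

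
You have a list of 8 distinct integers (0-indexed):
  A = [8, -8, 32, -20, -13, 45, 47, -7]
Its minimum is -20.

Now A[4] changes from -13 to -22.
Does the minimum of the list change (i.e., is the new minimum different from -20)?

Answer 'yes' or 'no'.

Old min = -20
Change: A[4] -13 -> -22
Changed element was NOT the min; min changes only if -22 < -20.
New min = -22; changed? yes

Answer: yes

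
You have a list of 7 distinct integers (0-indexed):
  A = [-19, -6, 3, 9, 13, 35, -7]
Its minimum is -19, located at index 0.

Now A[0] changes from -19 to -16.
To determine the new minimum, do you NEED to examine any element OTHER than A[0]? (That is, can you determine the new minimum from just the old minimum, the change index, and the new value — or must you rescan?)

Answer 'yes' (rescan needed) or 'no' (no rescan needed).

Old min = -19 at index 0
Change at index 0: -19 -> -16
Index 0 WAS the min and new value -16 > old min -19. Must rescan other elements to find the new min.
Needs rescan: yes

Answer: yes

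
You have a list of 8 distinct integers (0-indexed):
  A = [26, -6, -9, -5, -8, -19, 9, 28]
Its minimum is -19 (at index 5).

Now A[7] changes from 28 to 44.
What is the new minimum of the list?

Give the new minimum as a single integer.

Old min = -19 (at index 5)
Change: A[7] 28 -> 44
Changed element was NOT the old min.
  New min = min(old_min, new_val) = min(-19, 44) = -19

Answer: -19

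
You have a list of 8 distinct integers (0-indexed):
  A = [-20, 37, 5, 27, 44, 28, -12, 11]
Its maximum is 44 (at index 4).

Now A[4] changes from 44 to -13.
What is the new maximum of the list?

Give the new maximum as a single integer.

Old max = 44 (at index 4)
Change: A[4] 44 -> -13
Changed element WAS the max -> may need rescan.
  Max of remaining elements: 37
  New max = max(-13, 37) = 37

Answer: 37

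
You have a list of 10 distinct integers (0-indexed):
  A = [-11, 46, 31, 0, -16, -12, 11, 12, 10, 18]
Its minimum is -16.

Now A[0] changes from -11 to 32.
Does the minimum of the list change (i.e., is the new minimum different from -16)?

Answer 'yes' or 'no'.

Answer: no

Derivation:
Old min = -16
Change: A[0] -11 -> 32
Changed element was NOT the min; min changes only if 32 < -16.
New min = -16; changed? no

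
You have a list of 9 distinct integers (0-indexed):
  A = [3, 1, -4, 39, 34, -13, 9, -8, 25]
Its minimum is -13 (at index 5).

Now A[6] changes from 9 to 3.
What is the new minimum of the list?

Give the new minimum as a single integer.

Old min = -13 (at index 5)
Change: A[6] 9 -> 3
Changed element was NOT the old min.
  New min = min(old_min, new_val) = min(-13, 3) = -13

Answer: -13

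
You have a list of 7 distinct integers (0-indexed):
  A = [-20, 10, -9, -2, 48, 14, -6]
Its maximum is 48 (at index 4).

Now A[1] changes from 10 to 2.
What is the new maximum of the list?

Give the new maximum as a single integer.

Answer: 48

Derivation:
Old max = 48 (at index 4)
Change: A[1] 10 -> 2
Changed element was NOT the old max.
  New max = max(old_max, new_val) = max(48, 2) = 48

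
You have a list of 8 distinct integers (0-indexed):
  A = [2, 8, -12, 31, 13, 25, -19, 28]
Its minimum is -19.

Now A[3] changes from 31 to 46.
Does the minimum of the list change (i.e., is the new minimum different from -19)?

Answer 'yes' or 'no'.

Answer: no

Derivation:
Old min = -19
Change: A[3] 31 -> 46
Changed element was NOT the min; min changes only if 46 < -19.
New min = -19; changed? no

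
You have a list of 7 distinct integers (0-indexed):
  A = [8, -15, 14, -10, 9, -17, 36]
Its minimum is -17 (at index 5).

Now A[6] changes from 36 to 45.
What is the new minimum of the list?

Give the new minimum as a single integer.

Answer: -17

Derivation:
Old min = -17 (at index 5)
Change: A[6] 36 -> 45
Changed element was NOT the old min.
  New min = min(old_min, new_val) = min(-17, 45) = -17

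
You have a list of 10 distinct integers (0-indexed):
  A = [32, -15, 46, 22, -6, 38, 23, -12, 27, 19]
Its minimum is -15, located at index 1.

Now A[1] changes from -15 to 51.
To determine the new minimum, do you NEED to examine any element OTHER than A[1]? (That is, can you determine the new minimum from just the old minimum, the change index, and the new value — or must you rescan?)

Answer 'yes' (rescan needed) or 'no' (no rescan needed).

Old min = -15 at index 1
Change at index 1: -15 -> 51
Index 1 WAS the min and new value 51 > old min -15. Must rescan other elements to find the new min.
Needs rescan: yes

Answer: yes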